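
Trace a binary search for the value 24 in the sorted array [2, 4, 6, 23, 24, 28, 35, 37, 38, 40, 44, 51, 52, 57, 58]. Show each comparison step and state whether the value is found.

Binary search for 24 in [2, 4, 6, 23, 24, 28, 35, 37, 38, 40, 44, 51, 52, 57, 58]:

lo=0, hi=14, mid=7, arr[mid]=37 -> 37 > 24, search left half
lo=0, hi=6, mid=3, arr[mid]=23 -> 23 < 24, search right half
lo=4, hi=6, mid=5, arr[mid]=28 -> 28 > 24, search left half
lo=4, hi=4, mid=4, arr[mid]=24 -> Found target at index 4!

Binary search finds 24 at index 4 after 4 comparisons. The search repeatedly halves the search space by comparing with the middle element.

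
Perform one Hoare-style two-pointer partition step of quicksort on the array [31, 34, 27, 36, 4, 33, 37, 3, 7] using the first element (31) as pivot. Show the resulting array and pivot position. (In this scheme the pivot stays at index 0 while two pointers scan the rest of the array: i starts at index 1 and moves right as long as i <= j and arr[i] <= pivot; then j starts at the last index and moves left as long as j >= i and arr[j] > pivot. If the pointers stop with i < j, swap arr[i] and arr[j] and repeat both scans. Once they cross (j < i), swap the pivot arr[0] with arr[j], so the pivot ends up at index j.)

Hoare-style two-pointer partition with pivot = 31:

Initial array: [31, 34, 27, 36, 4, 33, 37, 3, 7]

Pointers start at i = 1, j = 8.
i stops at index 1 (arr[1]=34 > 31), j stops at index 8 (arr[8]=7 <= 31): swap arr[1] and arr[8], array becomes [31, 7, 27, 36, 4, 33, 37, 3, 34]
i stops at index 3 (arr[3]=36 > 31), j stops at index 7 (arr[7]=3 <= 31): swap arr[3] and arr[7], array becomes [31, 7, 27, 3, 4, 33, 37, 36, 34]
i ends at 5, j ends at 4: the pointers have crossed (j < i), so scanning stops.

Swap pivot arr[0] with arr[4] to place pivot at position 4: [4, 7, 27, 3, 31, 33, 37, 36, 34]
Pivot position: 4

After partitioning with pivot 31, the array becomes [4, 7, 27, 3, 31, 33, 37, 36, 34]. The pivot is placed at index 4. All elements to the left of the pivot are <= 31, and all elements to the right are > 31.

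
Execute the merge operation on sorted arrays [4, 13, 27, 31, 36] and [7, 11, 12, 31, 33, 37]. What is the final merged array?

Merging process:

Compare 4 vs 7: take 4 from left. Merged: [4]
Compare 13 vs 7: take 7 from right. Merged: [4, 7]
Compare 13 vs 11: take 11 from right. Merged: [4, 7, 11]
Compare 13 vs 12: take 12 from right. Merged: [4, 7, 11, 12]
Compare 13 vs 31: take 13 from left. Merged: [4, 7, 11, 12, 13]
Compare 27 vs 31: take 27 from left. Merged: [4, 7, 11, 12, 13, 27]
Compare 31 vs 31: take 31 from left. Merged: [4, 7, 11, 12, 13, 27, 31]
Compare 36 vs 31: take 31 from right. Merged: [4, 7, 11, 12, 13, 27, 31, 31]
Compare 36 vs 33: take 33 from right. Merged: [4, 7, 11, 12, 13, 27, 31, 31, 33]
Compare 36 vs 37: take 36 from left. Merged: [4, 7, 11, 12, 13, 27, 31, 31, 33, 36]
Append remaining from right: [37]. Merged: [4, 7, 11, 12, 13, 27, 31, 31, 33, 36, 37]

Final merged array: [4, 7, 11, 12, 13, 27, 31, 31, 33, 36, 37]
Total comparisons: 10

The merged array is [4, 7, 11, 12, 13, 27, 31, 31, 33, 36, 37], requiring 10 comparisons. The merge step runs in O(n) time where n is the total number of elements.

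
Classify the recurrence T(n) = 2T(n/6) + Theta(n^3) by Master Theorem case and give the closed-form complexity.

Master Theorem for T(n) = 2T(n/6) + O(n^3):

a = 2, b = 6, c = 3
log_b(a) = log_6(2) = 0.3869

Case 3: c = 3 > log_6(2) = 0.3869
T(n) = O(n^3) = O(n^3)

For T(n) = 2T(n/6) + O(n^3): log_6(2) = 0.3869. This is Case 3 of the Master Theorem (c > log_b(a), work dominated by root), giving O(n^3).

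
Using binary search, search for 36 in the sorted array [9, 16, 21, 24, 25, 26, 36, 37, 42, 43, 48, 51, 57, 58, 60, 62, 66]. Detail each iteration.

Binary search for 36 in [9, 16, 21, 24, 25, 26, 36, 37, 42, 43, 48, 51, 57, 58, 60, 62, 66]:

lo=0, hi=16, mid=8, arr[mid]=42 -> 42 > 36, search left half
lo=0, hi=7, mid=3, arr[mid]=24 -> 24 < 36, search right half
lo=4, hi=7, mid=5, arr[mid]=26 -> 26 < 36, search right half
lo=6, hi=7, mid=6, arr[mid]=36 -> Found target at index 6!

Binary search finds 36 at index 6 after 4 comparisons. The search repeatedly halves the search space by comparing with the middle element.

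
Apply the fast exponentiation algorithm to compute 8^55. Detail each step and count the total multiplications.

Computing 8^55 by squaring (build up from 8^1; each line after the first costs one multiplication):

8^1 = 8
8^2 = (8^1)^2 = 8^2 = 64
8^3 = 8 * 8^2 = 8 * 64 = 512
8^6 = (8^3)^2 = 512^2 = 262144
8^12 = (8^6)^2 = 262144^2 = 68719476736
8^13 = 8 * 8^12 = 8 * 68719476736 = 549755813888
8^26 = (8^13)^2 = 549755813888^2 = 302231454903657293676544
8^27 = 8 * 8^26 = 8 * 302231454903657293676544 = 2417851639229258349412352
8^54 = (8^27)^2 = 2417851639229258349412352^2 = 5846006549323611672814739330865132078623730171904
8^55 = 8 * 8^54 = 8 * 5846006549323611672814739330865132078623730171904 = 46768052394588893382517914646921056628989841375232

Result: 46768052394588893382517914646921056628989841375232
Multiplications needed: 9 (9 lines after 8^1)

8^55 = 46768052394588893382517914646921056628989841375232. Using exponentiation by squaring, this requires 9 multiplications. The key idea: if the exponent is even, square the half-power; if odd, multiply by the base once.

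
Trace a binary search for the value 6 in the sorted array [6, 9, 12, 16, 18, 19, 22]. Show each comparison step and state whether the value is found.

Binary search for 6 in [6, 9, 12, 16, 18, 19, 22]:

lo=0, hi=6, mid=3, arr[mid]=16 -> 16 > 6, search left half
lo=0, hi=2, mid=1, arr[mid]=9 -> 9 > 6, search left half
lo=0, hi=0, mid=0, arr[mid]=6 -> Found target at index 0!

Binary search finds 6 at index 0 after 3 comparisons. The search repeatedly halves the search space by comparing with the middle element.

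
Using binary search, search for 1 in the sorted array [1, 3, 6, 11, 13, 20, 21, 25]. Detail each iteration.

Binary search for 1 in [1, 3, 6, 11, 13, 20, 21, 25]:

lo=0, hi=7, mid=3, arr[mid]=11 -> 11 > 1, search left half
lo=0, hi=2, mid=1, arr[mid]=3 -> 3 > 1, search left half
lo=0, hi=0, mid=0, arr[mid]=1 -> Found target at index 0!

Binary search finds 1 at index 0 after 3 comparisons. The search repeatedly halves the search space by comparing with the middle element.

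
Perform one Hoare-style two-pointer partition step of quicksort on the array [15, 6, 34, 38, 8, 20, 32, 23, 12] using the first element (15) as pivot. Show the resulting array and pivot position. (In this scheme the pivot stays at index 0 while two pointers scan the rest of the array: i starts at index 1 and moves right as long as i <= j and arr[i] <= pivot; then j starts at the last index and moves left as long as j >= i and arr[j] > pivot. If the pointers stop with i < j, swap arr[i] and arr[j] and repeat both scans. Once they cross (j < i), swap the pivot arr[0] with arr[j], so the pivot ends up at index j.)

Hoare-style two-pointer partition with pivot = 15:

Initial array: [15, 6, 34, 38, 8, 20, 32, 23, 12]

Pointers start at i = 1, j = 8.
i stops at index 2 (arr[2]=34 > 15), j stops at index 8 (arr[8]=12 <= 15): swap arr[2] and arr[8], array becomes [15, 6, 12, 38, 8, 20, 32, 23, 34]
i stops at index 3 (arr[3]=38 > 15), j stops at index 4 (arr[4]=8 <= 15): swap arr[3] and arr[4], array becomes [15, 6, 12, 8, 38, 20, 32, 23, 34]
i ends at 4, j ends at 3: the pointers have crossed (j < i), so scanning stops.

Swap pivot arr[0] with arr[3] to place pivot at position 3: [8, 6, 12, 15, 38, 20, 32, 23, 34]
Pivot position: 3

After partitioning with pivot 15, the array becomes [8, 6, 12, 15, 38, 20, 32, 23, 34]. The pivot is placed at index 3. All elements to the left of the pivot are <= 15, and all elements to the right are > 15.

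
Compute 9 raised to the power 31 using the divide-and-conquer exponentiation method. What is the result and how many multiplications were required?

Computing 9^31 by squaring (build up from 9^1; each line after the first costs one multiplication):

9^1 = 9
9^2 = (9^1)^2 = 9^2 = 81
9^3 = 9 * 9^2 = 9 * 81 = 729
9^6 = (9^3)^2 = 729^2 = 531441
9^7 = 9 * 9^6 = 9 * 531441 = 4782969
9^14 = (9^7)^2 = 4782969^2 = 22876792454961
9^15 = 9 * 9^14 = 9 * 22876792454961 = 205891132094649
9^30 = (9^15)^2 = 205891132094649^2 = 42391158275216203514294433201
9^31 = 9 * 9^30 = 9 * 42391158275216203514294433201 = 381520424476945831628649898809

Result: 381520424476945831628649898809
Multiplications needed: 8 (8 lines after 9^1)

9^31 = 381520424476945831628649898809. Using exponentiation by squaring, this requires 8 multiplications. The key idea: if the exponent is even, square the half-power; if odd, multiply by the base once.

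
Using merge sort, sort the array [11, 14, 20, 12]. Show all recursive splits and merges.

Merge sort trace:

Split: [11, 14, 20, 12] -> [11, 14] and [20, 12]
  Split: [11, 14] -> [11] and [14]
  Merge: [11] + [14] -> [11, 14]
  Split: [20, 12] -> [20] and [12]
  Merge: [20] + [12] -> [12, 20]
Merge: [11, 14] + [12, 20] -> [11, 12, 14, 20]

Final sorted array: [11, 12, 14, 20]

The merge sort proceeds by recursively splitting the array and merging sorted halves.
After all merges, the sorted array is [11, 12, 14, 20].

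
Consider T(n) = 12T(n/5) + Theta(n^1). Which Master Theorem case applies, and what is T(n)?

Master Theorem for T(n) = 12T(n/5) + O(n^1):

a = 12, b = 5, c = 1
log_b(a) = log_5(12) = 1.5440

Case 1: c = 1 < log_5(12) = 1.5440
T(n) = O(n^(log_5 12))

For T(n) = 12T(n/5) + O(n^1): log_5(12) = 1.5440. This is Case 1 of the Master Theorem (c < log_b(a), work dominated by leaves), giving O(n^(log_5 12)).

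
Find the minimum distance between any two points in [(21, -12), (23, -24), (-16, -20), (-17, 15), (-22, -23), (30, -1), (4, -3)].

Computing all pairwise distances among 7 points:

d((21, -12), (23, -24)) = 12.1655
d((21, -12), (-16, -20)) = 37.855
d((21, -12), (-17, 15)) = 46.6154
d((21, -12), (-22, -23)) = 44.3847
d((21, -12), (30, -1)) = 14.2127
d((21, -12), (4, -3)) = 19.2354
d((23, -24), (-16, -20)) = 39.2046
d((23, -24), (-17, 15)) = 55.8659
d((23, -24), (-22, -23)) = 45.0111
d((23, -24), (30, -1)) = 24.0416
d((23, -24), (4, -3)) = 28.3196
d((-16, -20), (-17, 15)) = 35.0143
d((-16, -20), (-22, -23)) = 6.7082 <-- minimum
d((-16, -20), (30, -1)) = 49.7695
d((-16, -20), (4, -3)) = 26.2488
d((-17, 15), (-22, -23)) = 38.3275
d((-17, 15), (30, -1)) = 49.6488
d((-17, 15), (4, -3)) = 27.6586
d((-22, -23), (30, -1)) = 56.4624
d((-22, -23), (4, -3)) = 32.8024
d((30, -1), (4, -3)) = 26.0768

Closest pair: (-16, -20) and (-22, -23) with distance 6.7082

The closest pair is (-16, -20) and (-22, -23) with Euclidean distance 6.7082. For 7 points, brute-force pairwise comparison is shown above. For large n, the divide-and-conquer algorithm (sort by x, recurse on halves, check the dividing strip) achieves O(n log n).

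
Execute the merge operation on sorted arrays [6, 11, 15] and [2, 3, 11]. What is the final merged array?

Merging process:

Compare 6 vs 2: take 2 from right. Merged: [2]
Compare 6 vs 3: take 3 from right. Merged: [2, 3]
Compare 6 vs 11: take 6 from left. Merged: [2, 3, 6]
Compare 11 vs 11: take 11 from left. Merged: [2, 3, 6, 11]
Compare 15 vs 11: take 11 from right. Merged: [2, 3, 6, 11, 11]
Append remaining from left: [15]. Merged: [2, 3, 6, 11, 11, 15]

Final merged array: [2, 3, 6, 11, 11, 15]
Total comparisons: 5

The merged array is [2, 3, 6, 11, 11, 15], requiring 5 comparisons. The merge step runs in O(n) time where n is the total number of elements.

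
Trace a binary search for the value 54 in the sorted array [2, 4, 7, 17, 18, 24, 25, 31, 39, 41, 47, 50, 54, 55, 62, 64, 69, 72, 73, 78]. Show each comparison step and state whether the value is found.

Binary search for 54 in [2, 4, 7, 17, 18, 24, 25, 31, 39, 41, 47, 50, 54, 55, 62, 64, 69, 72, 73, 78]:

lo=0, hi=19, mid=9, arr[mid]=41 -> 41 < 54, search right half
lo=10, hi=19, mid=14, arr[mid]=62 -> 62 > 54, search left half
lo=10, hi=13, mid=11, arr[mid]=50 -> 50 < 54, search right half
lo=12, hi=13, mid=12, arr[mid]=54 -> Found target at index 12!

Binary search finds 54 at index 12 after 4 comparisons. The search repeatedly halves the search space by comparing with the middle element.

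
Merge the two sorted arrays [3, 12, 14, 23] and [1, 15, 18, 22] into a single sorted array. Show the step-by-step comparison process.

Merging process:

Compare 3 vs 1: take 1 from right. Merged: [1]
Compare 3 vs 15: take 3 from left. Merged: [1, 3]
Compare 12 vs 15: take 12 from left. Merged: [1, 3, 12]
Compare 14 vs 15: take 14 from left. Merged: [1, 3, 12, 14]
Compare 23 vs 15: take 15 from right. Merged: [1, 3, 12, 14, 15]
Compare 23 vs 18: take 18 from right. Merged: [1, 3, 12, 14, 15, 18]
Compare 23 vs 22: take 22 from right. Merged: [1, 3, 12, 14, 15, 18, 22]
Append remaining from left: [23]. Merged: [1, 3, 12, 14, 15, 18, 22, 23]

Final merged array: [1, 3, 12, 14, 15, 18, 22, 23]
Total comparisons: 7

The merged array is [1, 3, 12, 14, 15, 18, 22, 23], requiring 7 comparisons. The merge step runs in O(n) time where n is the total number of elements.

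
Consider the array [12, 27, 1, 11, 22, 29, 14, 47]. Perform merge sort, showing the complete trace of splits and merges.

Merge sort trace:

Split: [12, 27, 1, 11, 22, 29, 14, 47] -> [12, 27, 1, 11] and [22, 29, 14, 47]
  Split: [12, 27, 1, 11] -> [12, 27] and [1, 11]
    Split: [12, 27] -> [12] and [27]
    Merge: [12] + [27] -> [12, 27]
    Split: [1, 11] -> [1] and [11]
    Merge: [1] + [11] -> [1, 11]
  Merge: [12, 27] + [1, 11] -> [1, 11, 12, 27]
  Split: [22, 29, 14, 47] -> [22, 29] and [14, 47]
    Split: [22, 29] -> [22] and [29]
    Merge: [22] + [29] -> [22, 29]
    Split: [14, 47] -> [14] and [47]
    Merge: [14] + [47] -> [14, 47]
  Merge: [22, 29] + [14, 47] -> [14, 22, 29, 47]
Merge: [1, 11, 12, 27] + [14, 22, 29, 47] -> [1, 11, 12, 14, 22, 27, 29, 47]

Final sorted array: [1, 11, 12, 14, 22, 27, 29, 47]

The merge sort proceeds by recursively splitting the array and merging sorted halves.
After all merges, the sorted array is [1, 11, 12, 14, 22, 27, 29, 47].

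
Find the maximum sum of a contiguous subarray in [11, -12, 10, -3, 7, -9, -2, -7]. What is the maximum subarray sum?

Using Kadane's algorithm on [11, -12, 10, -3, 7, -9, -2, -7]:

Scanning through the array:
Position 1 (value -12): max_ending_here = -1, max_so_far = 11
Position 2 (value 10): max_ending_here = 10, max_so_far = 11
Position 3 (value -3): max_ending_here = 7, max_so_far = 11
Position 4 (value 7): max_ending_here = 14, max_so_far = 14
Position 5 (value -9): max_ending_here = 5, max_so_far = 14
Position 6 (value -2): max_ending_here = 3, max_so_far = 14
Position 7 (value -7): max_ending_here = -4, max_so_far = 14

Maximum subarray: [10, -3, 7]
Maximum sum: 14

The maximum subarray is [10, -3, 7] with sum 14. This subarray runs from index 2 to index 4.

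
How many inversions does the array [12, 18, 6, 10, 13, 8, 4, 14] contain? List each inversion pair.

Finding inversions in [12, 18, 6, 10, 13, 8, 4, 14]:

(0, 2): arr[0]=12 > arr[2]=6
(0, 3): arr[0]=12 > arr[3]=10
(0, 5): arr[0]=12 > arr[5]=8
(0, 6): arr[0]=12 > arr[6]=4
(1, 2): arr[1]=18 > arr[2]=6
(1, 3): arr[1]=18 > arr[3]=10
(1, 4): arr[1]=18 > arr[4]=13
(1, 5): arr[1]=18 > arr[5]=8
(1, 6): arr[1]=18 > arr[6]=4
(1, 7): arr[1]=18 > arr[7]=14
(2, 6): arr[2]=6 > arr[6]=4
(3, 5): arr[3]=10 > arr[5]=8
(3, 6): arr[3]=10 > arr[6]=4
(4, 5): arr[4]=13 > arr[5]=8
(4, 6): arr[4]=13 > arr[6]=4
(5, 6): arr[5]=8 > arr[6]=4

Total inversions: 16

The array has 16 inversion(s): (0,2), (0,3), (0,5), (0,6), (1,2), (1,3), (1,4), (1,5), (1,6), (1,7), (2,6), (3,5), (3,6), (4,5), (4,6), (5,6). Each pair (i,j) satisfies i < j and arr[i] > arr[j].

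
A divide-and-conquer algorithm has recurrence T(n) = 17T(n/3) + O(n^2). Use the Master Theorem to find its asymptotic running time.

Master Theorem for T(n) = 17T(n/3) + O(n^2):

a = 17, b = 3, c = 2
log_b(a) = log_3(17) = 2.5789

Case 1: c = 2 < log_3(17) = 2.5789
T(n) = O(n^(log_3 17))

For T(n) = 17T(n/3) + O(n^2): log_3(17) = 2.5789. This is Case 1 of the Master Theorem (c < log_b(a), work dominated by leaves), giving O(n^(log_3 17)).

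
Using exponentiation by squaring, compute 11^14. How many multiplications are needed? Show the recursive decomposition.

Computing 11^14 by squaring (build up from 11^1; each line after the first costs one multiplication):

11^1 = 11
11^2 = (11^1)^2 = 11^2 = 121
11^3 = 11 * 11^2 = 11 * 121 = 1331
11^6 = (11^3)^2 = 1331^2 = 1771561
11^7 = 11 * 11^6 = 11 * 1771561 = 19487171
11^14 = (11^7)^2 = 19487171^2 = 379749833583241

Result: 379749833583241
Multiplications needed: 5 (5 lines after 11^1)

11^14 = 379749833583241. Using exponentiation by squaring, this requires 5 multiplications. The key idea: if the exponent is even, square the half-power; if odd, multiply by the base once.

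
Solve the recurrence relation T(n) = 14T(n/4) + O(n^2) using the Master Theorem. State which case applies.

Master Theorem for T(n) = 14T(n/4) + O(n^2):

a = 14, b = 4, c = 2
log_b(a) = log_4(14) = 1.9037

Case 3: c = 2 > log_4(14) = 1.9037
T(n) = O(n^2) = O(n^2)

For T(n) = 14T(n/4) + O(n^2): log_4(14) = 1.9037. This is Case 3 of the Master Theorem (c > log_b(a), work dominated by root), giving O(n^2).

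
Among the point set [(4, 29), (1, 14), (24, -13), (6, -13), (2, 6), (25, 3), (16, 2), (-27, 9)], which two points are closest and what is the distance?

Computing all pairwise distances among 8 points:

d((4, 29), (1, 14)) = 15.2971
d((4, 29), (24, -13)) = 46.5188
d((4, 29), (6, -13)) = 42.0476
d((4, 29), (2, 6)) = 23.0868
d((4, 29), (25, 3)) = 33.4215
d((4, 29), (16, 2)) = 29.5466
d((4, 29), (-27, 9)) = 36.8917
d((1, 14), (24, -13)) = 35.4683
d((1, 14), (6, -13)) = 27.4591
d((1, 14), (2, 6)) = 8.0623 <-- minimum
d((1, 14), (25, 3)) = 26.4008
d((1, 14), (16, 2)) = 19.2094
d((1, 14), (-27, 9)) = 28.4429
d((24, -13), (6, -13)) = 18.0
d((24, -13), (2, 6)) = 29.0689
d((24, -13), (25, 3)) = 16.0312
d((24, -13), (16, 2)) = 17.0
d((24, -13), (-27, 9)) = 55.5428
d((6, -13), (2, 6)) = 19.4165
d((6, -13), (25, 3)) = 24.8395
d((6, -13), (16, 2)) = 18.0278
d((6, -13), (-27, 9)) = 39.6611
d((2, 6), (25, 3)) = 23.1948
d((2, 6), (16, 2)) = 14.5602
d((2, 6), (-27, 9)) = 29.1548
d((25, 3), (16, 2)) = 9.0554
d((25, 3), (-27, 9)) = 52.345
d((16, 2), (-27, 9)) = 43.566

Closest pair: (1, 14) and (2, 6) with distance 8.0623

The closest pair is (1, 14) and (2, 6) with Euclidean distance 8.0623. For 8 points, brute-force pairwise comparison is shown above. For large n, the divide-and-conquer algorithm (sort by x, recurse on halves, check the dividing strip) achieves O(n log n).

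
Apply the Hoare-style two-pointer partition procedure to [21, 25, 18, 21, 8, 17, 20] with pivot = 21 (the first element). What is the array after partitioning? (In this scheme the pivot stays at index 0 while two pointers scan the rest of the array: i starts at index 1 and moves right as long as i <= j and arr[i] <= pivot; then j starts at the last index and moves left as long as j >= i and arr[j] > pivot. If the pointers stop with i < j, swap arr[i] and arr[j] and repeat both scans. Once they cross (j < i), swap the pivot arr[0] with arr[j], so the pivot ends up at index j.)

Hoare-style two-pointer partition with pivot = 21:

Initial array: [21, 25, 18, 21, 8, 17, 20]

Pointers start at i = 1, j = 6.
i stops at index 1 (arr[1]=25 > 21), j stops at index 6 (arr[6]=20 <= 21): swap arr[1] and arr[6], array becomes [21, 20, 18, 21, 8, 17, 25]
i ends at 6, j ends at 5: the pointers have crossed (j < i), so scanning stops.

Swap pivot arr[0] with arr[5] to place pivot at position 5: [17, 20, 18, 21, 8, 21, 25]
Pivot position: 5

After partitioning with pivot 21, the array becomes [17, 20, 18, 21, 8, 21, 25]. The pivot is placed at index 5. All elements to the left of the pivot are <= 21, and all elements to the right are > 21.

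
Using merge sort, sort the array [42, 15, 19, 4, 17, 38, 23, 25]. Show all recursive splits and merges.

Merge sort trace:

Split: [42, 15, 19, 4, 17, 38, 23, 25] -> [42, 15, 19, 4] and [17, 38, 23, 25]
  Split: [42, 15, 19, 4] -> [42, 15] and [19, 4]
    Split: [42, 15] -> [42] and [15]
    Merge: [42] + [15] -> [15, 42]
    Split: [19, 4] -> [19] and [4]
    Merge: [19] + [4] -> [4, 19]
  Merge: [15, 42] + [4, 19] -> [4, 15, 19, 42]
  Split: [17, 38, 23, 25] -> [17, 38] and [23, 25]
    Split: [17, 38] -> [17] and [38]
    Merge: [17] + [38] -> [17, 38]
    Split: [23, 25] -> [23] and [25]
    Merge: [23] + [25] -> [23, 25]
  Merge: [17, 38] + [23, 25] -> [17, 23, 25, 38]
Merge: [4, 15, 19, 42] + [17, 23, 25, 38] -> [4, 15, 17, 19, 23, 25, 38, 42]

Final sorted array: [4, 15, 17, 19, 23, 25, 38, 42]

The merge sort proceeds by recursively splitting the array and merging sorted halves.
After all merges, the sorted array is [4, 15, 17, 19, 23, 25, 38, 42].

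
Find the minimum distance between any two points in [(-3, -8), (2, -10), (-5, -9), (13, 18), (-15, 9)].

Computing all pairwise distances among 5 points:

d((-3, -8), (2, -10)) = 5.3852
d((-3, -8), (-5, -9)) = 2.2361 <-- minimum
d((-3, -8), (13, 18)) = 30.5287
d((-3, -8), (-15, 9)) = 20.8087
d((2, -10), (-5, -9)) = 7.0711
d((2, -10), (13, 18)) = 30.0832
d((2, -10), (-15, 9)) = 25.4951
d((-5, -9), (13, 18)) = 32.45
d((-5, -9), (-15, 9)) = 20.5913
d((13, 18), (-15, 9)) = 29.4109

Closest pair: (-3, -8) and (-5, -9) with distance 2.2361

The closest pair is (-3, -8) and (-5, -9) with Euclidean distance 2.2361. For 5 points, brute-force pairwise comparison is shown above. For large n, the divide-and-conquer algorithm (sort by x, recurse on halves, check the dividing strip) achieves O(n log n).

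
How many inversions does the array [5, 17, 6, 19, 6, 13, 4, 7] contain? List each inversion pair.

Finding inversions in [5, 17, 6, 19, 6, 13, 4, 7]:

(0, 6): arr[0]=5 > arr[6]=4
(1, 2): arr[1]=17 > arr[2]=6
(1, 4): arr[1]=17 > arr[4]=6
(1, 5): arr[1]=17 > arr[5]=13
(1, 6): arr[1]=17 > arr[6]=4
(1, 7): arr[1]=17 > arr[7]=7
(2, 6): arr[2]=6 > arr[6]=4
(3, 4): arr[3]=19 > arr[4]=6
(3, 5): arr[3]=19 > arr[5]=13
(3, 6): arr[3]=19 > arr[6]=4
(3, 7): arr[3]=19 > arr[7]=7
(4, 6): arr[4]=6 > arr[6]=4
(5, 6): arr[5]=13 > arr[6]=4
(5, 7): arr[5]=13 > arr[7]=7

Total inversions: 14

The array has 14 inversion(s): (0,6), (1,2), (1,4), (1,5), (1,6), (1,7), (2,6), (3,4), (3,5), (3,6), (3,7), (4,6), (5,6), (5,7). Each pair (i,j) satisfies i < j and arr[i] > arr[j].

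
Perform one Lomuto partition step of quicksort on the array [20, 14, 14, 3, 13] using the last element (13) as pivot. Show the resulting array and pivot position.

Lomuto partition with pivot = 13:

Initial array: [20, 14, 14, 3, 13]

arr[0]=20 > 13: no swap
arr[1]=14 > 13: no swap
arr[2]=14 > 13: no swap
arr[3]=3 <= 13: swap with position 0, array becomes [3, 14, 14, 20, 13]

Place pivot at position 1: [3, 13, 14, 20, 14]
Pivot position: 1

After partitioning with pivot 13, the array becomes [3, 13, 14, 20, 14]. The pivot is placed at index 1. All elements to the left of the pivot are <= 13, and all elements to the right are > 13.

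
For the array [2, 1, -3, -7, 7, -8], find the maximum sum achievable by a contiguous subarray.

Using Kadane's algorithm on [2, 1, -3, -7, 7, -8]:

Scanning through the array:
Position 1 (value 1): max_ending_here = 3, max_so_far = 3
Position 2 (value -3): max_ending_here = 0, max_so_far = 3
Position 3 (value -7): max_ending_here = -7, max_so_far = 3
Position 4 (value 7): max_ending_here = 7, max_so_far = 7
Position 5 (value -8): max_ending_here = -1, max_so_far = 7

Maximum subarray: [7]
Maximum sum: 7

The maximum subarray is [7] with sum 7. This subarray runs from index 4 to index 4.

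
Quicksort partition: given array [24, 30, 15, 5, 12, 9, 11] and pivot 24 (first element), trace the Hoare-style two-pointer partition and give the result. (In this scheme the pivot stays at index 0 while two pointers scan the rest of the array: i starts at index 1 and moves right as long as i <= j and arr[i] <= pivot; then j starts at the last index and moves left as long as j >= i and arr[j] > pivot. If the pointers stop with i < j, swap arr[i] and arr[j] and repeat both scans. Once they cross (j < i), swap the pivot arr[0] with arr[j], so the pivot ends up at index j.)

Hoare-style two-pointer partition with pivot = 24:

Initial array: [24, 30, 15, 5, 12, 9, 11]

Pointers start at i = 1, j = 6.
i stops at index 1 (arr[1]=30 > 24), j stops at index 6 (arr[6]=11 <= 24): swap arr[1] and arr[6], array becomes [24, 11, 15, 5, 12, 9, 30]
i ends at 6, j ends at 5: the pointers have crossed (j < i), so scanning stops.

Swap pivot arr[0] with arr[5] to place pivot at position 5: [9, 11, 15, 5, 12, 24, 30]
Pivot position: 5

After partitioning with pivot 24, the array becomes [9, 11, 15, 5, 12, 24, 30]. The pivot is placed at index 5. All elements to the left of the pivot are <= 24, and all elements to the right are > 24.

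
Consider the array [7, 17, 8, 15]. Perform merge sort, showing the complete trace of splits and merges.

Merge sort trace:

Split: [7, 17, 8, 15] -> [7, 17] and [8, 15]
  Split: [7, 17] -> [7] and [17]
  Merge: [7] + [17] -> [7, 17]
  Split: [8, 15] -> [8] and [15]
  Merge: [8] + [15] -> [8, 15]
Merge: [7, 17] + [8, 15] -> [7, 8, 15, 17]

Final sorted array: [7, 8, 15, 17]

The merge sort proceeds by recursively splitting the array and merging sorted halves.
After all merges, the sorted array is [7, 8, 15, 17].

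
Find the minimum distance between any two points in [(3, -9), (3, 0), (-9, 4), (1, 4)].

Computing all pairwise distances among 4 points:

d((3, -9), (3, 0)) = 9.0
d((3, -9), (-9, 4)) = 17.6918
d((3, -9), (1, 4)) = 13.1529
d((3, 0), (-9, 4)) = 12.6491
d((3, 0), (1, 4)) = 4.4721 <-- minimum
d((-9, 4), (1, 4)) = 10.0

Closest pair: (3, 0) and (1, 4) with distance 4.4721

The closest pair is (3, 0) and (1, 4) with Euclidean distance 4.4721. For 4 points, brute-force pairwise comparison is shown above. For large n, the divide-and-conquer algorithm (sort by x, recurse on halves, check the dividing strip) achieves O(n log n).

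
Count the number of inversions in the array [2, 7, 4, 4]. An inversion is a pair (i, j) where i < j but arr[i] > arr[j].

Finding inversions in [2, 7, 4, 4]:

(1, 2): arr[1]=7 > arr[2]=4
(1, 3): arr[1]=7 > arr[3]=4

Total inversions: 2

The array has 2 inversion(s): (1,2), (1,3). Each pair (i,j) satisfies i < j and arr[i] > arr[j].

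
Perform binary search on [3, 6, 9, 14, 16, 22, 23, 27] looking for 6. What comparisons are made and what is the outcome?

Binary search for 6 in [3, 6, 9, 14, 16, 22, 23, 27]:

lo=0, hi=7, mid=3, arr[mid]=14 -> 14 > 6, search left half
lo=0, hi=2, mid=1, arr[mid]=6 -> Found target at index 1!

Binary search finds 6 at index 1 after 2 comparisons. The search repeatedly halves the search space by comparing with the middle element.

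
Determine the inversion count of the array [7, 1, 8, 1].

Finding inversions in [7, 1, 8, 1]:

(0, 1): arr[0]=7 > arr[1]=1
(0, 3): arr[0]=7 > arr[3]=1
(2, 3): arr[2]=8 > arr[3]=1

Total inversions: 3

The array has 3 inversion(s): (0,1), (0,3), (2,3). Each pair (i,j) satisfies i < j and arr[i] > arr[j].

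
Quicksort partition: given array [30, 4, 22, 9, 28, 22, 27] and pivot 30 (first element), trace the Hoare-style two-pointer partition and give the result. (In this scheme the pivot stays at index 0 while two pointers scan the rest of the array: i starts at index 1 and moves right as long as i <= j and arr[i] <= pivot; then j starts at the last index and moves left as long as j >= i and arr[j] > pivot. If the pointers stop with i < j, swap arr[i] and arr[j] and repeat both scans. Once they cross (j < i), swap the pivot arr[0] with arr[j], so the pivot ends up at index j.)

Hoare-style two-pointer partition with pivot = 30:

Initial array: [30, 4, 22, 9, 28, 22, 27]

Pointers start at i = 1, j = 6.
i ends at 7, j ends at 6: the pointers have crossed (j < i), so scanning stops.

Swap pivot arr[0] with arr[6] to place pivot at position 6: [27, 4, 22, 9, 28, 22, 30]
Pivot position: 6

After partitioning with pivot 30, the array becomes [27, 4, 22, 9, 28, 22, 30]. The pivot is placed at index 6. All elements to the left of the pivot are <= 30, and all elements to the right are > 30.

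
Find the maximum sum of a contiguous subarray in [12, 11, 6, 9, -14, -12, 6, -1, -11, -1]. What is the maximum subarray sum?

Using Kadane's algorithm on [12, 11, 6, 9, -14, -12, 6, -1, -11, -1]:

Scanning through the array:
Position 1 (value 11): max_ending_here = 23, max_so_far = 23
Position 2 (value 6): max_ending_here = 29, max_so_far = 29
Position 3 (value 9): max_ending_here = 38, max_so_far = 38
Position 4 (value -14): max_ending_here = 24, max_so_far = 38
Position 5 (value -12): max_ending_here = 12, max_so_far = 38
Position 6 (value 6): max_ending_here = 18, max_so_far = 38
Position 7 (value -1): max_ending_here = 17, max_so_far = 38
Position 8 (value -11): max_ending_here = 6, max_so_far = 38
Position 9 (value -1): max_ending_here = 5, max_so_far = 38

Maximum subarray: [12, 11, 6, 9]
Maximum sum: 38

The maximum subarray is [12, 11, 6, 9] with sum 38. This subarray runs from index 0 to index 3.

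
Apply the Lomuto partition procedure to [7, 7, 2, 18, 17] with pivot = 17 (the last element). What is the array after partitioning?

Lomuto partition with pivot = 17:

Initial array: [7, 7, 2, 18, 17]

arr[0]=7 <= 17: swap with position 0, array becomes [7, 7, 2, 18, 17]
arr[1]=7 <= 17: swap with position 1, array becomes [7, 7, 2, 18, 17]
arr[2]=2 <= 17: swap with position 2, array becomes [7, 7, 2, 18, 17]
arr[3]=18 > 17: no swap

Place pivot at position 3: [7, 7, 2, 17, 18]
Pivot position: 3

After partitioning with pivot 17, the array becomes [7, 7, 2, 17, 18]. The pivot is placed at index 3. All elements to the left of the pivot are <= 17, and all elements to the right are > 17.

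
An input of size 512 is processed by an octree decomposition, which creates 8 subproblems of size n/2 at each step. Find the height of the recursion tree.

For divide and conquer with division factor 2:

Problem sizes at each level:
Level 0: 512
Level 1: 256
Level 2: 128
Level 3: 64
Level 4: 32
Level 5: 16
Level 6: 8
Level 7: 4
Level 8: 2
Level 9: 1

The root is level 0 and the size-1 base case is level 9 (the tree spans levels 0 through 9, i.e. 10 levels counting the root), so the depth is the number of divisions: log_2(512) = 9

The recursion tree depth is log_2(512) = 9. At each level, the problem size is divided by 2, so it takes 9 divisions to reduce to a base case of size 1. The algorithm makes 8 recursive calls at each level.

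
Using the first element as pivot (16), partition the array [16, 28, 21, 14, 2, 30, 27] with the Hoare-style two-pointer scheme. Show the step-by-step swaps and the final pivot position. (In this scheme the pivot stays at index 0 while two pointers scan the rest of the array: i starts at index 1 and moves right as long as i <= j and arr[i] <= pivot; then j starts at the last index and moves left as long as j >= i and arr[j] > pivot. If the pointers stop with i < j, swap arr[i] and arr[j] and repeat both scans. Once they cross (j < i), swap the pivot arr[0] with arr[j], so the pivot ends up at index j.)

Hoare-style two-pointer partition with pivot = 16:

Initial array: [16, 28, 21, 14, 2, 30, 27]

Pointers start at i = 1, j = 6.
i stops at index 1 (arr[1]=28 > 16), j stops at index 4 (arr[4]=2 <= 16): swap arr[1] and arr[4], array becomes [16, 2, 21, 14, 28, 30, 27]
i stops at index 2 (arr[2]=21 > 16), j stops at index 3 (arr[3]=14 <= 16): swap arr[2] and arr[3], array becomes [16, 2, 14, 21, 28, 30, 27]
i ends at 3, j ends at 2: the pointers have crossed (j < i), so scanning stops.

Swap pivot arr[0] with arr[2] to place pivot at position 2: [14, 2, 16, 21, 28, 30, 27]
Pivot position: 2

After partitioning with pivot 16, the array becomes [14, 2, 16, 21, 28, 30, 27]. The pivot is placed at index 2. All elements to the left of the pivot are <= 16, and all elements to the right are > 16.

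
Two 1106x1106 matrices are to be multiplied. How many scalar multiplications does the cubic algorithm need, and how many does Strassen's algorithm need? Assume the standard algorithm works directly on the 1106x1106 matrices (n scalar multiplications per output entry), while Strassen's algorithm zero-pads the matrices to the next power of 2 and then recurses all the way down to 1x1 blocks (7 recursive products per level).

Matrix multiplication for 1106x1106 matrices:

Strassen's algorithm requires power-of-2 dimensions. Pad 1106x1106 to 2048x2048 (next power of 2).

Standard algorithm: 1106^3 = 1352899016 multiplications
Strassen's algorithm: 7^(log2(2048)) = 7^11 = 1977326743 multiplications
Difference: 1352899016 - 1977326743 = -624427727 (Strassen uses MORE here due to padding overhead — for small or just-over-power-of-2 n, padding can outweigh the per-level savings)

Standard: 1352899016 multiplications (1106^3). Strassen: 1977326743 multiplications (7^11, after padding to 2048x2048). Strassen reduces 8 recursive multiplications to 7 at each level.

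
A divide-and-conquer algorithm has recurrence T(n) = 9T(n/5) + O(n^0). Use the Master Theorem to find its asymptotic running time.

Master Theorem for T(n) = 9T(n/5) + O(n^0):

a = 9, b = 5, c = 0
log_b(a) = log_5(9) = 1.3652

Case 1: c = 0 < log_5(9) = 1.3652
T(n) = O(n^(log_5 9))

For T(n) = 9T(n/5) + O(n^0): log_5(9) = 1.3652. This is Case 1 of the Master Theorem (c < log_b(a), work dominated by leaves), giving O(n^(log_5 9)).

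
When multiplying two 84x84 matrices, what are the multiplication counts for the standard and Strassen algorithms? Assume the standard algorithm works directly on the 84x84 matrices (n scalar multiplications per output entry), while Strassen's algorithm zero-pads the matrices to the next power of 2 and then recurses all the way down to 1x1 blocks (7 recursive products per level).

Matrix multiplication for 84x84 matrices:

Strassen's algorithm requires power-of-2 dimensions. Pad 84x84 to 128x128 (next power of 2).

Standard algorithm: 84^3 = 592704 multiplications
Strassen's algorithm: 7^(log2(128)) = 7^7 = 823543 multiplications
Difference: 592704 - 823543 = -230839 (Strassen uses MORE here due to padding overhead — for small or just-over-power-of-2 n, padding can outweigh the per-level savings)

Standard: 592704 multiplications (84^3). Strassen: 823543 multiplications (7^7, after padding to 128x128). Strassen reduces 8 recursive multiplications to 7 at each level.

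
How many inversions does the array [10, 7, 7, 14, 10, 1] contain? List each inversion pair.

Finding inversions in [10, 7, 7, 14, 10, 1]:

(0, 1): arr[0]=10 > arr[1]=7
(0, 2): arr[0]=10 > arr[2]=7
(0, 5): arr[0]=10 > arr[5]=1
(1, 5): arr[1]=7 > arr[5]=1
(2, 5): arr[2]=7 > arr[5]=1
(3, 4): arr[3]=14 > arr[4]=10
(3, 5): arr[3]=14 > arr[5]=1
(4, 5): arr[4]=10 > arr[5]=1

Total inversions: 8

The array has 8 inversion(s): (0,1), (0,2), (0,5), (1,5), (2,5), (3,4), (3,5), (4,5). Each pair (i,j) satisfies i < j and arr[i] > arr[j].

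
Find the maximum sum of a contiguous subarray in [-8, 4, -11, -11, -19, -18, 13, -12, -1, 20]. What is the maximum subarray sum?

Using Kadane's algorithm on [-8, 4, -11, -11, -19, -18, 13, -12, -1, 20]:

Scanning through the array:
Position 1 (value 4): max_ending_here = 4, max_so_far = 4
Position 2 (value -11): max_ending_here = -7, max_so_far = 4
Position 3 (value -11): max_ending_here = -11, max_so_far = 4
Position 4 (value -19): max_ending_here = -19, max_so_far = 4
Position 5 (value -18): max_ending_here = -18, max_so_far = 4
Position 6 (value 13): max_ending_here = 13, max_so_far = 13
Position 7 (value -12): max_ending_here = 1, max_so_far = 13
Position 8 (value -1): max_ending_here = 0, max_so_far = 13
Position 9 (value 20): max_ending_here = 20, max_so_far = 20

Maximum subarray: [13, -12, -1, 20]
Maximum sum: 20

The maximum subarray is [13, -12, -1, 20] with sum 20. This subarray runs from index 6 to index 9.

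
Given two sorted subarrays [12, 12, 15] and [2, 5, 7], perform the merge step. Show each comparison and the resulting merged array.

Merging process:

Compare 12 vs 2: take 2 from right. Merged: [2]
Compare 12 vs 5: take 5 from right. Merged: [2, 5]
Compare 12 vs 7: take 7 from right. Merged: [2, 5, 7]
Append remaining from left: [12, 12, 15]. Merged: [2, 5, 7, 12, 12, 15]

Final merged array: [2, 5, 7, 12, 12, 15]
Total comparisons: 3

The merged array is [2, 5, 7, 12, 12, 15], requiring 3 comparisons. The merge step runs in O(n) time where n is the total number of elements.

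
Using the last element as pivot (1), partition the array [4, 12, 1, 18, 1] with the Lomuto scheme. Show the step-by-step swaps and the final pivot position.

Lomuto partition with pivot = 1:

Initial array: [4, 12, 1, 18, 1]

arr[0]=4 > 1: no swap
arr[1]=12 > 1: no swap
arr[2]=1 <= 1: swap with position 0, array becomes [1, 12, 4, 18, 1]
arr[3]=18 > 1: no swap

Place pivot at position 1: [1, 1, 4, 18, 12]
Pivot position: 1

After partitioning with pivot 1, the array becomes [1, 1, 4, 18, 12]. The pivot is placed at index 1. All elements to the left of the pivot are <= 1, and all elements to the right are > 1.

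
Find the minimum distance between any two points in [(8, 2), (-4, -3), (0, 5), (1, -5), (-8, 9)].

Computing all pairwise distances among 5 points:

d((8, 2), (-4, -3)) = 13.0
d((8, 2), (0, 5)) = 8.544
d((8, 2), (1, -5)) = 9.8995
d((8, 2), (-8, 9)) = 17.4642
d((-4, -3), (0, 5)) = 8.9443
d((-4, -3), (1, -5)) = 5.3852 <-- minimum
d((-4, -3), (-8, 9)) = 12.6491
d((0, 5), (1, -5)) = 10.0499
d((0, 5), (-8, 9)) = 8.9443
d((1, -5), (-8, 9)) = 16.6433

Closest pair: (-4, -3) and (1, -5) with distance 5.3852

The closest pair is (-4, -3) and (1, -5) with Euclidean distance 5.3852. For 5 points, brute-force pairwise comparison is shown above. For large n, the divide-and-conquer algorithm (sort by x, recurse on halves, check the dividing strip) achieves O(n log n).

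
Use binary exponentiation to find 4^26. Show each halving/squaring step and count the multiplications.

Computing 4^26 by squaring (build up from 4^1; each line after the first costs one multiplication):

4^1 = 4
4^2 = (4^1)^2 = 4^2 = 16
4^3 = 4 * 4^2 = 4 * 16 = 64
4^6 = (4^3)^2 = 64^2 = 4096
4^12 = (4^6)^2 = 4096^2 = 16777216
4^13 = 4 * 4^12 = 4 * 16777216 = 67108864
4^26 = (4^13)^2 = 67108864^2 = 4503599627370496

Result: 4503599627370496
Multiplications needed: 6 (6 lines after 4^1)

4^26 = 4503599627370496. Using exponentiation by squaring, this requires 6 multiplications. The key idea: if the exponent is even, square the half-power; if odd, multiply by the base once.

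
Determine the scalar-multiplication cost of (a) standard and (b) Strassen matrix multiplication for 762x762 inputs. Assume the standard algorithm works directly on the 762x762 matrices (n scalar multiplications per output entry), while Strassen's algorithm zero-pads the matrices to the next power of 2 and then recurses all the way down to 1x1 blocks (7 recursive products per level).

Matrix multiplication for 762x762 matrices:

Strassen's algorithm requires power-of-2 dimensions. Pad 762x762 to 1024x1024 (next power of 2).

Standard algorithm: 762^3 = 442450728 multiplications
Strassen's algorithm: 7^(log2(1024)) = 7^10 = 282475249 multiplications
Savings: 442450728 - 282475249 = 159975479 multiplications

Standard: 442450728 multiplications (762^3). Strassen: 282475249 multiplications (7^10, after padding to 1024x1024). Strassen reduces 8 recursive multiplications to 7 at each level.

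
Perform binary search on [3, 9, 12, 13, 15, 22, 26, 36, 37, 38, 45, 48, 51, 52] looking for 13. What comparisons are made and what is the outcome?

Binary search for 13 in [3, 9, 12, 13, 15, 22, 26, 36, 37, 38, 45, 48, 51, 52]:

lo=0, hi=13, mid=6, arr[mid]=26 -> 26 > 13, search left half
lo=0, hi=5, mid=2, arr[mid]=12 -> 12 < 13, search right half
lo=3, hi=5, mid=4, arr[mid]=15 -> 15 > 13, search left half
lo=3, hi=3, mid=3, arr[mid]=13 -> Found target at index 3!

Binary search finds 13 at index 3 after 4 comparisons. The search repeatedly halves the search space by comparing with the middle element.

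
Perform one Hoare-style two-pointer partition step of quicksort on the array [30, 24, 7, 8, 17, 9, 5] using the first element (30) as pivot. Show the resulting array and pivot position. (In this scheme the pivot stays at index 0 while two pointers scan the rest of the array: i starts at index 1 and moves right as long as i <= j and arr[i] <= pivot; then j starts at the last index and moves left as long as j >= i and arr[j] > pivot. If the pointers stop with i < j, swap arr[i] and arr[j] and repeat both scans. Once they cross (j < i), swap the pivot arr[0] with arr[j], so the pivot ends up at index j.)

Hoare-style two-pointer partition with pivot = 30:

Initial array: [30, 24, 7, 8, 17, 9, 5]

Pointers start at i = 1, j = 6.
i ends at 7, j ends at 6: the pointers have crossed (j < i), so scanning stops.

Swap pivot arr[0] with arr[6] to place pivot at position 6: [5, 24, 7, 8, 17, 9, 30]
Pivot position: 6

After partitioning with pivot 30, the array becomes [5, 24, 7, 8, 17, 9, 30]. The pivot is placed at index 6. All elements to the left of the pivot are <= 30, and all elements to the right are > 30.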